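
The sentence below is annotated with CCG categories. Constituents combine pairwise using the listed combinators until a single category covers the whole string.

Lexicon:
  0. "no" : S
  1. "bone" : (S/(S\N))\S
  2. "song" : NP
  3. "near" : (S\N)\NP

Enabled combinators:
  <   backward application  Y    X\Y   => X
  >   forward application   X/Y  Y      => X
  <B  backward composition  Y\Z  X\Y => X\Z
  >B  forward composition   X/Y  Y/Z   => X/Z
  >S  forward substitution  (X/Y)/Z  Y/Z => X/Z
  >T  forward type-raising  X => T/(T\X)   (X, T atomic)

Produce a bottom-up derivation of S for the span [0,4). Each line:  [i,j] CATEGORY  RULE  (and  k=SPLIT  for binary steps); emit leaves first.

[0,4] S   >
  [0,2] S/(S\N)   <
    [0,1] "no" : S
    [1,2] "bone" : (S/(S\N))\S
  [2,4] S\N   <
    [2,3] "song" : NP
    [3,4] "near" : (S\N)\NP

[0,1] S  lex  "no"
[1,2] (S/(S\N))\S  lex  "bone"
[0,2] S/(S\N)  <  k=1
[2,3] NP  lex  "song"
[3,4] (S\N)\NP  lex  "near"
[2,4] S\N  <  k=3
[0,4] S  >  k=2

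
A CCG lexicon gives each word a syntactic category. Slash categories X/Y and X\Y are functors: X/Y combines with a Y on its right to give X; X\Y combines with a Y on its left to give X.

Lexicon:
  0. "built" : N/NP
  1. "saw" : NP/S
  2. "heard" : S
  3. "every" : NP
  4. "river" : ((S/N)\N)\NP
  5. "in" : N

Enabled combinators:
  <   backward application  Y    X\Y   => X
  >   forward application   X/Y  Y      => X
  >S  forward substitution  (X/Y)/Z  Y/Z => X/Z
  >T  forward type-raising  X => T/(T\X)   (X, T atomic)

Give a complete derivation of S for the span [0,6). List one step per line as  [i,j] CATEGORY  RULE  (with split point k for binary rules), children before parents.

[0,1] N/NP  lex  "built"
[1,2] NP/S  lex  "saw"
[2,3] S  lex  "heard"
[1,3] NP  >  k=2
[0,3] N  >  k=1
[3,4] NP  lex  "every"
[4,5] ((S/N)\N)\NP  lex  "river"
[3,5] (S/N)\N  <  k=4
[0,5] S/N  <  k=3
[5,6] N  lex  "in"
[0,6] S  >  k=5

[0,6] S   >
  [0,5] S/N   <
    [0,3] N   >
      [0,1] "built" : N/NP
      [1,3] NP   >
        [1,2] "saw" : NP/S
        [2,3] "heard" : S
    [3,5] (S/N)\N   <
      [3,4] "every" : NP
      [4,5] "river" : ((S/N)\N)\NP
  [5,6] "in" : N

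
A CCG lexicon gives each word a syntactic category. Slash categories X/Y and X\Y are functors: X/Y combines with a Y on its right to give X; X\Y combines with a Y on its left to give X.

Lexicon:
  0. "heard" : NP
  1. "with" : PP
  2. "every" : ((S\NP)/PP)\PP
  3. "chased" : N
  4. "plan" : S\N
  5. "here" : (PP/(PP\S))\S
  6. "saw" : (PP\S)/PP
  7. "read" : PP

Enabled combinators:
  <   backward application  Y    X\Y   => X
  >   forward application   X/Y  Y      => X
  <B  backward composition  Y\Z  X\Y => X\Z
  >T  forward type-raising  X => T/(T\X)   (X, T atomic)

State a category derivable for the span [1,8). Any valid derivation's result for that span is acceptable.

[0,8] S   <
  [0,1] "heard" : NP
  [1,8] S\NP   >
    [1,3] (S\NP)/PP   <
      [1,2] "with" : PP
      [2,3] "every" : ((S\NP)/PP)\PP
    [3,8] PP   >
      [3,6] PP/(PP\S)   <
        [3,5] S   <
          [3,4] "chased" : N
          [4,5] "plan" : S\N
        [5,6] "here" : (PP/(PP\S))\S
      [6,8] PP\S   >
        [6,7] "saw" : (PP\S)/PP
        [7,8] "read" : PP

S\NP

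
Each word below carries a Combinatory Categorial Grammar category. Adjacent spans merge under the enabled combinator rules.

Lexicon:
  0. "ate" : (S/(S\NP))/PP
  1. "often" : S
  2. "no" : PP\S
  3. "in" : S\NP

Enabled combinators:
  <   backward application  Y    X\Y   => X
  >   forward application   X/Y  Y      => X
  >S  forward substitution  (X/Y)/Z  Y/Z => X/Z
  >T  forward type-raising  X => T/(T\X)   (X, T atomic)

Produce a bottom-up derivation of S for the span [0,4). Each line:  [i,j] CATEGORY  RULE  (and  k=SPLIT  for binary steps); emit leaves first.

[0,1] (S/(S\NP))/PP  lex  "ate"
[1,2] S  lex  "often"
[1,2] PP/(PP\S)  >T
[2,3] PP\S  lex  "no"
[1,3] PP  >  k=2
[0,3] S/(S\NP)  >  k=1
[3,4] S\NP  lex  "in"
[0,4] S  >  k=3

[0,4] S   >
  [0,3] S/(S\NP)   >
    [0,1] "ate" : (S/(S\NP))/PP
    [1,3] PP   >
      [1,2] PP/(PP\S)   >T
        [1,2] "often" : S
      [2,3] "no" : PP\S
  [3,4] "in" : S\NP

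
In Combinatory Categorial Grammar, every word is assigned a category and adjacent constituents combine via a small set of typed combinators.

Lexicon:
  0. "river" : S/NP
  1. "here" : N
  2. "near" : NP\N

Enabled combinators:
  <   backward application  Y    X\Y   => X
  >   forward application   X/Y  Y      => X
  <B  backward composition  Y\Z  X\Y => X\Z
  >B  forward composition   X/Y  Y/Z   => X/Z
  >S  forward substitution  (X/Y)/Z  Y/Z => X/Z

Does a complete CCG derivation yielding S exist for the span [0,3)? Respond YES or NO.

YES

[0,3] S   >
  [0,1] "river" : S/NP
  [1,3] NP   <
    [1,2] "here" : N
    [2,3] "near" : NP\N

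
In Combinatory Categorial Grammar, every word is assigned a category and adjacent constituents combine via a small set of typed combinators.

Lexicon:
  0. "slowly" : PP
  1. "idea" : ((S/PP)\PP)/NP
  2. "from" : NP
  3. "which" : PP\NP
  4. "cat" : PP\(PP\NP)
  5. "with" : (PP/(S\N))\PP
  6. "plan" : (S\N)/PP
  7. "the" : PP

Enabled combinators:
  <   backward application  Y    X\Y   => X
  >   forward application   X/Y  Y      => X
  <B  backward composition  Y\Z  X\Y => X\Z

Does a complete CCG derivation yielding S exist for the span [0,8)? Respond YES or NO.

[0,8] S   >
  [0,3] S/PP   <
    [0,1] "slowly" : PP
    [1,3] (S/PP)\PP   >
      [1,2] "idea" : ((S/PP)\PP)/NP
      [2,3] "from" : NP
  [3,8] PP   >
    [3,6] PP/(S\N)   <
      [3,5] PP   <
        [3,4] "which" : PP\NP
        [4,5] "cat" : PP\(PP\NP)
      [5,6] "with" : (PP/(S\N))\PP
    [6,8] S\N   >
      [6,7] "plan" : (S\N)/PP
      [7,8] "the" : PP

YES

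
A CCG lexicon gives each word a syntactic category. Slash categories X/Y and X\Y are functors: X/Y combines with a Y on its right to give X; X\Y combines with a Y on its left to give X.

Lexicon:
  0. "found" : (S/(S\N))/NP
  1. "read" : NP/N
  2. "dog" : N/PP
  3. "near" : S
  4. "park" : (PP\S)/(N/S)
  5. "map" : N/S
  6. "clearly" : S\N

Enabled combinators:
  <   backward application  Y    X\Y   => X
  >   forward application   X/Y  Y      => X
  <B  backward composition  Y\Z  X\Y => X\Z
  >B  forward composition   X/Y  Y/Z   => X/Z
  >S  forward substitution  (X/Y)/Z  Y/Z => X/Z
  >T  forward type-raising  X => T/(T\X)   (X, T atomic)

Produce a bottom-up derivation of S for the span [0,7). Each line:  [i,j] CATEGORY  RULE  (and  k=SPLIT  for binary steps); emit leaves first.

[0,7] S   >
  [0,6] S/(S\N)   >
    [0,1] "found" : (S/(S\N))/NP
    [1,6] NP   >
      [1,2] "read" : NP/N
      [2,6] N   >
        [2,3] "dog" : N/PP
        [3,6] PP   <
          [3,4] "near" : S
          [4,6] PP\S   >
            [4,5] "park" : (PP\S)/(N/S)
            [5,6] "map" : N/S
  [6,7] "clearly" : S\N

[0,1] (S/(S\N))/NP  lex  "found"
[1,2] NP/N  lex  "read"
[2,3] N/PP  lex  "dog"
[3,4] S  lex  "near"
[4,5] (PP\S)/(N/S)  lex  "park"
[5,6] N/S  lex  "map"
[4,6] PP\S  >  k=5
[3,6] PP  <  k=4
[2,6] N  >  k=3
[1,6] NP  >  k=2
[0,6] S/(S\N)  >  k=1
[6,7] S\N  lex  "clearly"
[0,7] S  >  k=6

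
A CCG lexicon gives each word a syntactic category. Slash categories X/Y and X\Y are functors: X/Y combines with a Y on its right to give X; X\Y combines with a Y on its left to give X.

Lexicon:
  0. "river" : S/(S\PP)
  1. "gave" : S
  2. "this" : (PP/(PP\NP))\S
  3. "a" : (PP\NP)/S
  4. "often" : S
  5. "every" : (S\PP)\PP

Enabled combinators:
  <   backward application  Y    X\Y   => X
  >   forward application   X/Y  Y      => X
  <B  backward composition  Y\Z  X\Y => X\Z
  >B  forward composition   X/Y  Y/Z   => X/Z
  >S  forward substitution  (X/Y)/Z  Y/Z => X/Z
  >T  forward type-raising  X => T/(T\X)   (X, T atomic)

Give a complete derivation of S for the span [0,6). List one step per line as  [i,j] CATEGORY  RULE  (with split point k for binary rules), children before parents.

[0,1] S/(S\PP)  lex  "river"
[1,2] S  lex  "gave"
[2,3] (PP/(PP\NP))\S  lex  "this"
[1,3] PP/(PP\NP)  <  k=2
[3,4] (PP\NP)/S  lex  "a"
[4,5] S  lex  "often"
[3,5] PP\NP  >  k=4
[1,5] PP  >  k=3
[5,6] (S\PP)\PP  lex  "every"
[1,6] S\PP  <  k=5
[0,6] S  >  k=1

[0,6] S   >
  [0,1] "river" : S/(S\PP)
  [1,6] S\PP   <
    [1,5] PP   >
      [1,3] PP/(PP\NP)   <
        [1,2] "gave" : S
        [2,3] "this" : (PP/(PP\NP))\S
      [3,5] PP\NP   >
        [3,4] "a" : (PP\NP)/S
        [4,5] "often" : S
    [5,6] "every" : (S\PP)\PP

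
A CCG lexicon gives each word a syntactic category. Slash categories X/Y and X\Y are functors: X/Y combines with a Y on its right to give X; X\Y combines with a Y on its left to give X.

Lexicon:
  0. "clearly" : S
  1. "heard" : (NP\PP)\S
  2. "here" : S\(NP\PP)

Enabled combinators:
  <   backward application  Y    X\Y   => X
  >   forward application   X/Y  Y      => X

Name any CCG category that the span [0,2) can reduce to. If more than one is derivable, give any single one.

NP\PP

[0,3] S   <
  [0,2] NP\PP   <
    [0,1] "clearly" : S
    [1,2] "heard" : (NP\PP)\S
  [2,3] "here" : S\(NP\PP)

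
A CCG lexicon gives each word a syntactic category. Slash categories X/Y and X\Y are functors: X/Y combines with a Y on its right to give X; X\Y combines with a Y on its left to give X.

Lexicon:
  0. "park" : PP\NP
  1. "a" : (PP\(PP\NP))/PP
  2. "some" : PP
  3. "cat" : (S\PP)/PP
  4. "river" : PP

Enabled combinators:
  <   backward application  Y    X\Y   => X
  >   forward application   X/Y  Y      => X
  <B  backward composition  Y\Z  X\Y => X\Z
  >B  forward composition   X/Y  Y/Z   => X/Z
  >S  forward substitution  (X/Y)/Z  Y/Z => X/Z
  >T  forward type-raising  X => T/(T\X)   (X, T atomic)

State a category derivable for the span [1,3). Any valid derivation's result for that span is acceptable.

PP\(PP\NP)

[0,5] S   <
  [0,3] PP   <
    [0,1] "park" : PP\NP
    [1,3] PP\(PP\NP)   >
      [1,2] "a" : (PP\(PP\NP))/PP
      [2,3] "some" : PP
  [3,5] S\PP   >
    [3,4] "cat" : (S\PP)/PP
    [4,5] "river" : PP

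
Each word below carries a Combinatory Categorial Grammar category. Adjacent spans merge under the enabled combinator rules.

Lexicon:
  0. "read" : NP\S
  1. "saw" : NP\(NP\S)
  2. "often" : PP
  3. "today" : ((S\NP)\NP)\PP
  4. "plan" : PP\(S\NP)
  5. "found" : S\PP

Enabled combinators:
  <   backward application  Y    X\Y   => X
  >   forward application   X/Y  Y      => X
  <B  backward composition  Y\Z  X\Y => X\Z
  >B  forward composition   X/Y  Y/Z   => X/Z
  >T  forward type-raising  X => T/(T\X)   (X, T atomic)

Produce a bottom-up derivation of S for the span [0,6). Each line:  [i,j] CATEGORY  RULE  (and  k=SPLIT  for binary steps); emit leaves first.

[0,6] S   <
  [0,2] NP   <
    [0,1] "read" : NP\S
    [1,2] "saw" : NP\(NP\S)
  [2,6] S\NP   <B
    [2,5] PP\NP   <B
      [2,4] (S\NP)\NP   <
        [2,3] "often" : PP
        [3,4] "today" : ((S\NP)\NP)\PP
      [4,5] "plan" : PP\(S\NP)
    [5,6] "found" : S\PP

[0,1] NP\S  lex  "read"
[1,2] NP\(NP\S)  lex  "saw"
[0,2] NP  <  k=1
[2,3] PP  lex  "often"
[3,4] ((S\NP)\NP)\PP  lex  "today"
[2,4] (S\NP)\NP  <  k=3
[4,5] PP\(S\NP)  lex  "plan"
[2,5] PP\NP  <B  k=4
[5,6] S\PP  lex  "found"
[2,6] S\NP  <B  k=5
[0,6] S  <  k=2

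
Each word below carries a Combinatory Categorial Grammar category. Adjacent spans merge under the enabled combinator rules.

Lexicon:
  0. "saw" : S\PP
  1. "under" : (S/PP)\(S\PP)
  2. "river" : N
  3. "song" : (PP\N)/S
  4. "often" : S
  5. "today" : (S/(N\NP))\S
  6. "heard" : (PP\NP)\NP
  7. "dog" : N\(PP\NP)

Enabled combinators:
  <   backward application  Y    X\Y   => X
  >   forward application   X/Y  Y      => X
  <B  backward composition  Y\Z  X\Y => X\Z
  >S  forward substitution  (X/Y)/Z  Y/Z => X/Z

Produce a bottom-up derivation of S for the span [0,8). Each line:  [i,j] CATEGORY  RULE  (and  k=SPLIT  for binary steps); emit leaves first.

[0,8] S   >
  [0,6] S/(N\NP)   <
    [0,5] S   >
      [0,2] S/PP   <
        [0,1] "saw" : S\PP
        [1,2] "under" : (S/PP)\(S\PP)
      [2,5] PP   <
        [2,3] "river" : N
        [3,5] PP\N   >
          [3,4] "song" : (PP\N)/S
          [4,5] "often" : S
    [5,6] "today" : (S/(N\NP))\S
  [6,8] N\NP   <B
    [6,7] "heard" : (PP\NP)\NP
    [7,8] "dog" : N\(PP\NP)

[0,1] S\PP  lex  "saw"
[1,2] (S/PP)\(S\PP)  lex  "under"
[0,2] S/PP  <  k=1
[2,3] N  lex  "river"
[3,4] (PP\N)/S  lex  "song"
[4,5] S  lex  "often"
[3,5] PP\N  >  k=4
[2,5] PP  <  k=3
[0,5] S  >  k=2
[5,6] (S/(N\NP))\S  lex  "today"
[0,6] S/(N\NP)  <  k=5
[6,7] (PP\NP)\NP  lex  "heard"
[7,8] N\(PP\NP)  lex  "dog"
[6,8] N\NP  <B  k=7
[0,8] S  >  k=6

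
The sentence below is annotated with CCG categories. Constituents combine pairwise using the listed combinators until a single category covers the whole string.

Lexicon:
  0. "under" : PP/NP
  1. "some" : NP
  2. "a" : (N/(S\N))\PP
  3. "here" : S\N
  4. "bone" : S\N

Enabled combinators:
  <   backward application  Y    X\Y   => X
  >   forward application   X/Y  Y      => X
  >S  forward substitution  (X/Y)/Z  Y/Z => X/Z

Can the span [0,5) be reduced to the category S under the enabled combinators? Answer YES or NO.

YES

[0,5] S   <
  [0,4] N   >
    [0,3] N/(S\N)   <
      [0,2] PP   >
        [0,1] "under" : PP/NP
        [1,2] "some" : NP
      [2,3] "a" : (N/(S\N))\PP
    [3,4] "here" : S\N
  [4,5] "bone" : S\N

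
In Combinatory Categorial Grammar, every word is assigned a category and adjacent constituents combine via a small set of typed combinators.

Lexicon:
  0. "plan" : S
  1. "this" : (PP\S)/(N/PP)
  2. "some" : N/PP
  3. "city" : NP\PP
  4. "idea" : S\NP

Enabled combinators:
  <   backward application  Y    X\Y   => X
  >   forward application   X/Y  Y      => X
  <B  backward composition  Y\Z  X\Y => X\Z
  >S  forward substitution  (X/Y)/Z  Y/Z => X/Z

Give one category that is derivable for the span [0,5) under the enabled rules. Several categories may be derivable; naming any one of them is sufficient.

[0,5] S   <
  [0,3] PP   <
    [0,1] "plan" : S
    [1,3] PP\S   >
      [1,2] "this" : (PP\S)/(N/PP)
      [2,3] "some" : N/PP
  [3,5] S\PP   <B
    [3,4] "city" : NP\PP
    [4,5] "idea" : S\NP

S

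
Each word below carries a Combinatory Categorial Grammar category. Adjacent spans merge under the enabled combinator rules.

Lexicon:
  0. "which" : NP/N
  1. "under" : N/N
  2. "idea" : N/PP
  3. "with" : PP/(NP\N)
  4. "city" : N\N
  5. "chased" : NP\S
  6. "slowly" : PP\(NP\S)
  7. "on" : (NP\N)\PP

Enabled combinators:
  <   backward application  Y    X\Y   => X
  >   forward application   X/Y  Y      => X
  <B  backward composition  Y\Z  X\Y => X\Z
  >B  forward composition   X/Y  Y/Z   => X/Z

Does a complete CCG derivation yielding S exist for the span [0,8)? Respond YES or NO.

NP/N N/N N/PP PP/(NP\N) N\N NP\S PP\(NP\S) (NP\N)\PP
CKY chart[0,8] = {NP}; S ∉ chart

NO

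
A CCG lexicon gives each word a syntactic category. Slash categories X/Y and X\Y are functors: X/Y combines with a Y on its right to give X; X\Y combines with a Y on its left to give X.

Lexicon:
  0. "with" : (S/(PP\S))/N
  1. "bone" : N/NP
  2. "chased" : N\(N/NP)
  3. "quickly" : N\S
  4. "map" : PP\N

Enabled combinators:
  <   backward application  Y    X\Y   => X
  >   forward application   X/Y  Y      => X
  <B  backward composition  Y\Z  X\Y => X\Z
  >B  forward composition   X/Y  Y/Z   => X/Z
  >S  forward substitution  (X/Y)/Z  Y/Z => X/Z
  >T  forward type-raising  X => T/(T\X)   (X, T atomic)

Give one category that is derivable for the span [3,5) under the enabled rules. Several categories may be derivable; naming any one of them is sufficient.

PP\S

[0,5] S   >
  [0,3] S/(PP\S)   >
    [0,1] "with" : (S/(PP\S))/N
    [1,3] N   <
      [1,2] "bone" : N/NP
      [2,3] "chased" : N\(N/NP)
  [3,5] PP\S   <B
    [3,4] "quickly" : N\S
    [4,5] "map" : PP\N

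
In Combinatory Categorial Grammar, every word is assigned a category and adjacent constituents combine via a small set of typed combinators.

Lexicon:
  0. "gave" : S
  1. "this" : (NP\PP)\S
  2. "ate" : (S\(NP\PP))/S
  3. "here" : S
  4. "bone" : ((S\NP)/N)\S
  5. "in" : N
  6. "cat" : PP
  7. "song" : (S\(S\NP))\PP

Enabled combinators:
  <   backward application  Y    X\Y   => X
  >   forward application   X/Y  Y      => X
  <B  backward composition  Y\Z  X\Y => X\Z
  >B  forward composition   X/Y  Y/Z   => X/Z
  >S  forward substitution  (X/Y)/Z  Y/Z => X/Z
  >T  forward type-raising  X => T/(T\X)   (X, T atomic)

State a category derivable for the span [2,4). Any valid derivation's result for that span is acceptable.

S\(NP\PP)

[0,8] S   <
  [0,6] S\NP   >
    [0,5] (S\NP)/N   <
      [0,4] S   <
        [0,2] NP\PP   <
          [0,1] "gave" : S
          [1,2] "this" : (NP\PP)\S
        [2,4] S\(NP\PP)   >
          [2,3] "ate" : (S\(NP\PP))/S
          [3,4] "here" : S
      [4,5] "bone" : ((S\NP)/N)\S
    [5,6] "in" : N
  [6,8] S\(S\NP)   <
    [6,7] "cat" : PP
    [7,8] "song" : (S\(S\NP))\PP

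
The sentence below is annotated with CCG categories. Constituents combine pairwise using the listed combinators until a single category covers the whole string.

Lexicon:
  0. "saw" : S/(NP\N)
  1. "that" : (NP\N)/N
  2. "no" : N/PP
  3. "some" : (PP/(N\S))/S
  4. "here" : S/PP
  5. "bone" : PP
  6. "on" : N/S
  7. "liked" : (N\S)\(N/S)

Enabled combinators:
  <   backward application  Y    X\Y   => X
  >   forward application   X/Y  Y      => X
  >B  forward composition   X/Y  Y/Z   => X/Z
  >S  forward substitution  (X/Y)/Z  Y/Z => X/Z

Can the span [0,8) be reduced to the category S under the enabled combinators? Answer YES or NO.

YES

[0,8] S   >
  [0,2] S/N   >B
    [0,1] "saw" : S/(NP\N)
    [1,2] "that" : (NP\N)/N
  [2,8] N   >
    [2,3] "no" : N/PP
    [3,8] PP   >
      [3,6] PP/(N\S)   >
        [3,4] "some" : (PP/(N\S))/S
        [4,6] S   >
          [4,5] "here" : S/PP
          [5,6] "bone" : PP
      [6,8] N\S   <
        [6,7] "on" : N/S
        [7,8] "liked" : (N\S)\(N/S)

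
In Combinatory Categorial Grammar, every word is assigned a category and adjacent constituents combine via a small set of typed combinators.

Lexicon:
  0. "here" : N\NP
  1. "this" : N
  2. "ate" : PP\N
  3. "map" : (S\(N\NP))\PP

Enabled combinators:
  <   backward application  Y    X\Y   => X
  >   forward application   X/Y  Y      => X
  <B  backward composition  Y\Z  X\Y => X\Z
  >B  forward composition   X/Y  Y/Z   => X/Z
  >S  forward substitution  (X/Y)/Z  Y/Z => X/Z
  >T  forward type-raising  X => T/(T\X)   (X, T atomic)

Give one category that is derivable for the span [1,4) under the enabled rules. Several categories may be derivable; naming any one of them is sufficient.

[0,4] S   <
  [0,1] "here" : N\NP
  [1,4] S\(N\NP)   <
    [1,3] PP   <
      [1,2] "this" : N
      [2,3] "ate" : PP\N
    [3,4] "map" : (S\(N\NP))\PP

S\(N\NP)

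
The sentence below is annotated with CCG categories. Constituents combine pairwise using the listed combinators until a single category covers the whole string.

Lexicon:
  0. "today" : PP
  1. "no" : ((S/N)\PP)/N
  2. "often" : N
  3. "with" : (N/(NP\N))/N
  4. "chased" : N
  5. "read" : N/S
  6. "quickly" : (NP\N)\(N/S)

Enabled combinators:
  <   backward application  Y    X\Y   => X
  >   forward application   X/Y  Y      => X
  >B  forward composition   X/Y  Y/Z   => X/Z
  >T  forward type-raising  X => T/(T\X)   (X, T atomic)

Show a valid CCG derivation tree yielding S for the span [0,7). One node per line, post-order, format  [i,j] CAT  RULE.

[0,7] S   >
  [0,3] S/N   <
    [0,1] "today" : PP
    [1,3] (S/N)\PP   >
      [1,2] "no" : ((S/N)\PP)/N
      [2,3] "often" : N
  [3,7] N   >
    [3,5] N/(NP\N)   >
      [3,4] "with" : (N/(NP\N))/N
      [4,5] "chased" : N
    [5,7] NP\N   <
      [5,6] "read" : N/S
      [6,7] "quickly" : (NP\N)\(N/S)

[0,1] PP  lex  "today"
[1,2] ((S/N)\PP)/N  lex  "no"
[2,3] N  lex  "often"
[1,3] (S/N)\PP  >  k=2
[0,3] S/N  <  k=1
[3,4] (N/(NP\N))/N  lex  "with"
[4,5] N  lex  "chased"
[3,5] N/(NP\N)  >  k=4
[5,6] N/S  lex  "read"
[6,7] (NP\N)\(N/S)  lex  "quickly"
[5,7] NP\N  <  k=6
[3,7] N  >  k=5
[0,7] S  >  k=3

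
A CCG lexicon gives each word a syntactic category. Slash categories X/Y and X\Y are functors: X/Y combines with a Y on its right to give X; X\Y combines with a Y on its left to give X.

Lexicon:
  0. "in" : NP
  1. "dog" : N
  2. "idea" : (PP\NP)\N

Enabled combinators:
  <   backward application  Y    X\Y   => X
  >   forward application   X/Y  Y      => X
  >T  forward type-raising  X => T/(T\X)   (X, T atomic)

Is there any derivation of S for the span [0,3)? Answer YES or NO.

NP N (PP\NP)\N
CKY chart[0,3] = {N/(N\PP), NP/(NP\PP), PP, PP/(PP\PP), S/(S\PP)}; S ∉ chart

NO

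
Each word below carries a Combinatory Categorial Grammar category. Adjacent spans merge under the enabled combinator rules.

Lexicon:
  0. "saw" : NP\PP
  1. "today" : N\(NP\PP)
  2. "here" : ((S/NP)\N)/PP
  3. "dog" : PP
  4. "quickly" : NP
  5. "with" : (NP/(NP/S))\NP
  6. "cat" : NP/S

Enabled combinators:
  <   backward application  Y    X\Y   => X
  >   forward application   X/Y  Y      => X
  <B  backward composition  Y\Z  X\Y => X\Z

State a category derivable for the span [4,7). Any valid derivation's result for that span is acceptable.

[0,7] S   >
  [0,4] S/NP   <
    [0,2] N   <
      [0,1] "saw" : NP\PP
      [1,2] "today" : N\(NP\PP)
    [2,4] (S/NP)\N   >
      [2,3] "here" : ((S/NP)\N)/PP
      [3,4] "dog" : PP
  [4,7] NP   >
    [4,6] NP/(NP/S)   <
      [4,5] "quickly" : NP
      [5,6] "with" : (NP/(NP/S))\NP
    [6,7] "cat" : NP/S

NP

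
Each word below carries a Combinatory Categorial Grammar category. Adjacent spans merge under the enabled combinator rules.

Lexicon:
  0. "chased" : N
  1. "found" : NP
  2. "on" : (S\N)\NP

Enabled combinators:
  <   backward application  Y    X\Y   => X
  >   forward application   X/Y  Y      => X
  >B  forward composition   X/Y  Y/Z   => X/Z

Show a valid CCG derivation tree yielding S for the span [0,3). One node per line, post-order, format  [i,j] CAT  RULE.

[0,3] S   <
  [0,1] "chased" : N
  [1,3] S\N   <
    [1,2] "found" : NP
    [2,3] "on" : (S\N)\NP

[0,1] N  lex  "chased"
[1,2] NP  lex  "found"
[2,3] (S\N)\NP  lex  "on"
[1,3] S\N  <  k=2
[0,3] S  <  k=1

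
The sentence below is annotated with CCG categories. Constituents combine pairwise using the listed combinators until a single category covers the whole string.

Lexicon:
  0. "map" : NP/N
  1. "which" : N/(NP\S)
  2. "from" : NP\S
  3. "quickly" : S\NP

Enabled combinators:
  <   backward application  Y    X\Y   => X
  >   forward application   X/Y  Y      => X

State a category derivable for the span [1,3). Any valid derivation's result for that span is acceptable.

[0,4] S   <
  [0,3] NP   >
    [0,1] "map" : NP/N
    [1,3] N   >
      [1,2] "which" : N/(NP\S)
      [2,3] "from" : NP\S
  [3,4] "quickly" : S\NP

N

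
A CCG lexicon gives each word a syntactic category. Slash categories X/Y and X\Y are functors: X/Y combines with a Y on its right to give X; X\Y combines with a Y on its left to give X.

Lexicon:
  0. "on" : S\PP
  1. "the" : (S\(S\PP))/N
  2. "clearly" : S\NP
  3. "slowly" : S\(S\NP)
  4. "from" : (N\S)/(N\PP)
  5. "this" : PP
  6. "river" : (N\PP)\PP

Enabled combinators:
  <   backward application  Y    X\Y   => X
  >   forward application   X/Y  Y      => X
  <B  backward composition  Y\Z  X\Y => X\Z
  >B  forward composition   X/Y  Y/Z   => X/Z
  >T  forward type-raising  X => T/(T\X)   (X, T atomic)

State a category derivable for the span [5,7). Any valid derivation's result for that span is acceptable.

[0,7] S   <
  [0,1] "on" : S\PP
  [1,7] S\(S\PP)   >
    [1,2] "the" : (S\(S\PP))/N
    [2,7] N   <
      [2,4] S   <
        [2,3] "clearly" : S\NP
        [3,4] "slowly" : S\(S\NP)
      [4,7] N\S   >
        [4,5] "from" : (N\S)/(N\PP)
        [5,7] N\PP   <
          [5,6] "this" : PP
          [6,7] "river" : (N\PP)\PP

N\PP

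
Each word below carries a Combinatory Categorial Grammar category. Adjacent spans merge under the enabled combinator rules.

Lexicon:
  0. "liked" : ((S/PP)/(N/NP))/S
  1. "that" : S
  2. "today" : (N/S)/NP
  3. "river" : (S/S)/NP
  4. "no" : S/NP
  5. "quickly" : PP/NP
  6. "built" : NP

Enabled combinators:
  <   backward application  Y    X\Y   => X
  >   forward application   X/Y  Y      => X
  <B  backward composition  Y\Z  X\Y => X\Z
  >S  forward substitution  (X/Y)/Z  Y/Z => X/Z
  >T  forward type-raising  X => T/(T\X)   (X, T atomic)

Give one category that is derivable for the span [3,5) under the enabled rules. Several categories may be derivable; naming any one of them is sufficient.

[0,7] S   >
  [0,5] S/PP   >
    [0,2] (S/PP)/(N/NP)   >
      [0,1] "liked" : ((S/PP)/(N/NP))/S
      [1,2] "that" : S
    [2,5] N/NP   >S
      [2,3] "today" : (N/S)/NP
      [3,5] S/NP   >S
        [3,4] "river" : (S/S)/NP
        [4,5] "no" : S/NP
  [5,7] PP   >
    [5,6] "quickly" : PP/NP
    [6,7] "built" : NP

S/NP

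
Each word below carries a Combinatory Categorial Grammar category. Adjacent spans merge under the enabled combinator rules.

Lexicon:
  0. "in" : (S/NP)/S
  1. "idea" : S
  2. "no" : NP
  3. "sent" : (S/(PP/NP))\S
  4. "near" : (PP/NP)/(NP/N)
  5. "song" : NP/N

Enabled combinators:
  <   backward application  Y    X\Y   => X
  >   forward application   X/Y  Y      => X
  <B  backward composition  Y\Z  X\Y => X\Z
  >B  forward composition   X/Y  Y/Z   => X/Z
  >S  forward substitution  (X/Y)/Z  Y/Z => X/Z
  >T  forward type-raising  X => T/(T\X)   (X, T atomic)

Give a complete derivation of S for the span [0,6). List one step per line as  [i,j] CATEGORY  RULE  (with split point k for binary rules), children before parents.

[0,1] (S/NP)/S  lex  "in"
[1,2] S  lex  "idea"
[0,2] S/NP  >  k=1
[2,3] NP  lex  "no"
[0,3] S  >  k=2
[3,4] (S/(PP/NP))\S  lex  "sent"
[0,4] S/(PP/NP)  <  k=3
[4,5] (PP/NP)/(NP/N)  lex  "near"
[5,6] NP/N  lex  "song"
[4,6] PP/NP  >  k=5
[0,6] S  >  k=4

[0,6] S   >
  [0,4] S/(PP/NP)   <
    [0,3] S   >
      [0,2] S/NP   >
        [0,1] "in" : (S/NP)/S
        [1,2] "idea" : S
      [2,3] "no" : NP
    [3,4] "sent" : (S/(PP/NP))\S
  [4,6] PP/NP   >
    [4,5] "near" : (PP/NP)/(NP/N)
    [5,6] "song" : NP/N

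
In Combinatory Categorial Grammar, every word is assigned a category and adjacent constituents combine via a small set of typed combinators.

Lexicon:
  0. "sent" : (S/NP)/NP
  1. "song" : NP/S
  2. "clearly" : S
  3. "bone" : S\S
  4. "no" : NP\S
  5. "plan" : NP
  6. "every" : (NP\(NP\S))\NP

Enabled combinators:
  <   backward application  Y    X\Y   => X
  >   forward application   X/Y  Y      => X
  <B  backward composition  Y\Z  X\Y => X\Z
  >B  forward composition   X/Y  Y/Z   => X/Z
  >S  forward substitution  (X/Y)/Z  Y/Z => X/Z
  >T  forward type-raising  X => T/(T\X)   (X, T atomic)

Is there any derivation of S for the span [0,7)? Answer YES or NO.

YES

[0,7] S   >
  [0,3] S/NP   >
    [0,1] "sent" : (S/NP)/NP
    [1,3] NP   >
      [1,2] "song" : NP/S
      [2,3] "clearly" : S
  [3,7] NP   <
    [3,5] NP\S   <B
      [3,4] "bone" : S\S
      [4,5] "no" : NP\S
    [5,7] NP\(NP\S)   <
      [5,6] "plan" : NP
      [6,7] "every" : (NP\(NP\S))\NP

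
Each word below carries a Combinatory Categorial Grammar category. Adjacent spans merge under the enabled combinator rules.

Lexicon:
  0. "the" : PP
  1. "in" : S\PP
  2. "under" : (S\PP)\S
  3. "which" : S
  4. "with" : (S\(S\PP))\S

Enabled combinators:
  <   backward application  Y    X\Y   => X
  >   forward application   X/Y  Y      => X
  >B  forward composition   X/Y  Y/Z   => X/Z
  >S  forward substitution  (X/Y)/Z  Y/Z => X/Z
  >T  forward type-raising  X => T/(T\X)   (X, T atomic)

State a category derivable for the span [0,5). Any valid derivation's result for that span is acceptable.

S

[0,5] S   <
  [0,3] S\PP   <
    [0,2] S   <
      [0,1] "the" : PP
      [1,2] "in" : S\PP
    [2,3] "under" : (S\PP)\S
  [3,5] S\(S\PP)   <
    [3,4] "which" : S
    [4,5] "with" : (S\(S\PP))\S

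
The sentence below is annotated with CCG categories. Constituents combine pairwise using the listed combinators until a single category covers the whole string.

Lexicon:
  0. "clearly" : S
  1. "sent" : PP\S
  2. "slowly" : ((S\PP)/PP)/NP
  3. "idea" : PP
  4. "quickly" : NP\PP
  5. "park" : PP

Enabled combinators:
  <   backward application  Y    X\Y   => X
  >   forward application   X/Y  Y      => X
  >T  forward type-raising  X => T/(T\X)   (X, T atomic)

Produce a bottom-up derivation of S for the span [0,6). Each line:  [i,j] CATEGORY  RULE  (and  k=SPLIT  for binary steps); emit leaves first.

[0,1] S  lex  "clearly"
[0,1] PP/(PP\S)  >T
[1,2] PP\S  lex  "sent"
[0,2] PP  >  k=1
[2,3] ((S\PP)/PP)/NP  lex  "slowly"
[3,4] PP  lex  "idea"
[4,5] NP\PP  lex  "quickly"
[3,5] NP  <  k=4
[2,5] (S\PP)/PP  >  k=3
[5,6] PP  lex  "park"
[2,6] S\PP  >  k=5
[0,6] S  <  k=2

[0,6] S   <
  [0,2] PP   >
    [0,1] PP/(PP\S)   >T
      [0,1] "clearly" : S
    [1,2] "sent" : PP\S
  [2,6] S\PP   >
    [2,5] (S\PP)/PP   >
      [2,3] "slowly" : ((S\PP)/PP)/NP
      [3,5] NP   <
        [3,4] "idea" : PP
        [4,5] "quickly" : NP\PP
    [5,6] "park" : PP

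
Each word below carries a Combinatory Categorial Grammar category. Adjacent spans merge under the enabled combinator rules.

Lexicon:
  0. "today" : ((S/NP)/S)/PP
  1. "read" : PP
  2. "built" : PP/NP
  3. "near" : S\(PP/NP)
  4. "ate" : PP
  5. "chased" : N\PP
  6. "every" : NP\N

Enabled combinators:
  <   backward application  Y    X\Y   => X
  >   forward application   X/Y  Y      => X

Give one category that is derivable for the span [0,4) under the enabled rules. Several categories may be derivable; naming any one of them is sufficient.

[0,7] S   >
  [0,4] S/NP   >
    [0,2] (S/NP)/S   >
      [0,1] "today" : ((S/NP)/S)/PP
      [1,2] "read" : PP
    [2,4] S   <
      [2,3] "built" : PP/NP
      [3,4] "near" : S\(PP/NP)
  [4,7] NP   <
    [4,6] N   <
      [4,5] "ate" : PP
      [5,6] "chased" : N\PP
    [6,7] "every" : NP\N

S/NP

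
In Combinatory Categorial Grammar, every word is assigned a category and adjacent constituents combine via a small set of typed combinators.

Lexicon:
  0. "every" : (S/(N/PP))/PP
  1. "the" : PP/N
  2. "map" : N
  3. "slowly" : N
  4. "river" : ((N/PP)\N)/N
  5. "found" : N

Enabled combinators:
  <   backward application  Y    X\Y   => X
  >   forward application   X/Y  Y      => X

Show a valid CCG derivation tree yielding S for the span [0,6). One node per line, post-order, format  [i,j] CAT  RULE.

[0,1] (S/(N/PP))/PP  lex  "every"
[1,2] PP/N  lex  "the"
[2,3] N  lex  "map"
[1,3] PP  >  k=2
[0,3] S/(N/PP)  >  k=1
[3,4] N  lex  "slowly"
[4,5] ((N/PP)\N)/N  lex  "river"
[5,6] N  lex  "found"
[4,6] (N/PP)\N  >  k=5
[3,6] N/PP  <  k=4
[0,6] S  >  k=3

[0,6] S   >
  [0,3] S/(N/PP)   >
    [0,1] "every" : (S/(N/PP))/PP
    [1,3] PP   >
      [1,2] "the" : PP/N
      [2,3] "map" : N
  [3,6] N/PP   <
    [3,4] "slowly" : N
    [4,6] (N/PP)\N   >
      [4,5] "river" : ((N/PP)\N)/N
      [5,6] "found" : N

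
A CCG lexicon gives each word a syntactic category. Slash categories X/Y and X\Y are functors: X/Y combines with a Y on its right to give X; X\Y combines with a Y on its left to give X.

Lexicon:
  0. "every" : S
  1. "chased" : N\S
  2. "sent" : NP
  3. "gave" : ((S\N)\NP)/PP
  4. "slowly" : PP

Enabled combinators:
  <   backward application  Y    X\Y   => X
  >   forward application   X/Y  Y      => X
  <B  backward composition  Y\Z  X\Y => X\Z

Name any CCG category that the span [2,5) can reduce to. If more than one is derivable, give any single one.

[0,5] S   <
  [0,2] N   <
    [0,1] "every" : S
    [1,2] "chased" : N\S
  [2,5] S\N   <
    [2,3] "sent" : NP
    [3,5] (S\N)\NP   >
      [3,4] "gave" : ((S\N)\NP)/PP
      [4,5] "slowly" : PP

S\N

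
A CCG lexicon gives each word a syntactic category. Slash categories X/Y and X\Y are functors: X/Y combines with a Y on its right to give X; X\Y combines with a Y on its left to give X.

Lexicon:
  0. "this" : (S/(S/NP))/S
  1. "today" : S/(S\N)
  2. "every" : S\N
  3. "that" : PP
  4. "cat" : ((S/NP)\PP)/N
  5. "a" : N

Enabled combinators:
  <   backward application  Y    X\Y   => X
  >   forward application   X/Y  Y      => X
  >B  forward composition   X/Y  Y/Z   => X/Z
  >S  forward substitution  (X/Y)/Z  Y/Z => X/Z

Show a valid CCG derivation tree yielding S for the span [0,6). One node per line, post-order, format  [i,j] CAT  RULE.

[0,1] (S/(S/NP))/S  lex  "this"
[1,2] S/(S\N)  lex  "today"
[2,3] S\N  lex  "every"
[1,3] S  >  k=2
[0,3] S/(S/NP)  >  k=1
[3,4] PP  lex  "that"
[4,5] ((S/NP)\PP)/N  lex  "cat"
[5,6] N  lex  "a"
[4,6] (S/NP)\PP  >  k=5
[3,6] S/NP  <  k=4
[0,6] S  >  k=3

[0,6] S   >
  [0,3] S/(S/NP)   >
    [0,1] "this" : (S/(S/NP))/S
    [1,3] S   >
      [1,2] "today" : S/(S\N)
      [2,3] "every" : S\N
  [3,6] S/NP   <
    [3,4] "that" : PP
    [4,6] (S/NP)\PP   >
      [4,5] "cat" : ((S/NP)\PP)/N
      [5,6] "a" : N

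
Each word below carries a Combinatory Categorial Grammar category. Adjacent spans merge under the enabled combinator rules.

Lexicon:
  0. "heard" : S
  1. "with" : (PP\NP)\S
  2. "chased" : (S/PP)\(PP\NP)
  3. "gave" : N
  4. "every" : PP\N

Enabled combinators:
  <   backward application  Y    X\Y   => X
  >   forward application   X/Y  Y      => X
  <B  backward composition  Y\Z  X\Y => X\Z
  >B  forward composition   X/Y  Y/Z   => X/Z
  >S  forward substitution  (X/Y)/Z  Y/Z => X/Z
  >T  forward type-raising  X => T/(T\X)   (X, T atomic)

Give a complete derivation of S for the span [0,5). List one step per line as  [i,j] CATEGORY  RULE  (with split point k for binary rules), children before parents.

[0,5] S   >
  [0,3] S/PP   <
    [0,2] PP\NP   <
      [0,1] "heard" : S
      [1,2] "with" : (PP\NP)\S
    [2,3] "chased" : (S/PP)\(PP\NP)
  [3,5] PP   <
    [3,4] "gave" : N
    [4,5] "every" : PP\N

[0,1] S  lex  "heard"
[1,2] (PP\NP)\S  lex  "with"
[0,2] PP\NP  <  k=1
[2,3] (S/PP)\(PP\NP)  lex  "chased"
[0,3] S/PP  <  k=2
[3,4] N  lex  "gave"
[4,5] PP\N  lex  "every"
[3,5] PP  <  k=4
[0,5] S  >  k=3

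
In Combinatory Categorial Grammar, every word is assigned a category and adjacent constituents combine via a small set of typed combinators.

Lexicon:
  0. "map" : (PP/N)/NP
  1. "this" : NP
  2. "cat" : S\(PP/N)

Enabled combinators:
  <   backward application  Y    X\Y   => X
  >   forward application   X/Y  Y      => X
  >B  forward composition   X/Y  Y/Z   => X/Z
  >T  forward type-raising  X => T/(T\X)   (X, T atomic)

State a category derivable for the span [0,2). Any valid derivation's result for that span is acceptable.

PP/N

[0,3] S   <
  [0,2] PP/N   >
    [0,1] "map" : (PP/N)/NP
    [1,2] "this" : NP
  [2,3] "cat" : S\(PP/N)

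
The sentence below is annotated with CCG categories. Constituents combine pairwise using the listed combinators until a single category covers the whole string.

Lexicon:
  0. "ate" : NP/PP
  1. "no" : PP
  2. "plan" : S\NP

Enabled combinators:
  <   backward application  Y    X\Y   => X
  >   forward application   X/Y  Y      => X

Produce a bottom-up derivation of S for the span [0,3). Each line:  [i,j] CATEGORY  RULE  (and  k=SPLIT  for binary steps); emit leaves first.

[0,1] NP/PP  lex  "ate"
[1,2] PP  lex  "no"
[0,2] NP  >  k=1
[2,3] S\NP  lex  "plan"
[0,3] S  <  k=2

[0,3] S   <
  [0,2] NP   >
    [0,1] "ate" : NP/PP
    [1,2] "no" : PP
  [2,3] "plan" : S\NP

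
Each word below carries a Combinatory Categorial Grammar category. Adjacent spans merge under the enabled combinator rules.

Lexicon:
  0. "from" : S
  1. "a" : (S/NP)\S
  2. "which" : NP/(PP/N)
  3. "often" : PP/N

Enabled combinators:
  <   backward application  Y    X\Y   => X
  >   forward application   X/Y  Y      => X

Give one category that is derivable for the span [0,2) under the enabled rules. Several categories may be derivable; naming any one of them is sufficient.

S/NP

[0,4] S   >
  [0,2] S/NP   <
    [0,1] "from" : S
    [1,2] "a" : (S/NP)\S
  [2,4] NP   >
    [2,3] "which" : NP/(PP/N)
    [3,4] "often" : PP/N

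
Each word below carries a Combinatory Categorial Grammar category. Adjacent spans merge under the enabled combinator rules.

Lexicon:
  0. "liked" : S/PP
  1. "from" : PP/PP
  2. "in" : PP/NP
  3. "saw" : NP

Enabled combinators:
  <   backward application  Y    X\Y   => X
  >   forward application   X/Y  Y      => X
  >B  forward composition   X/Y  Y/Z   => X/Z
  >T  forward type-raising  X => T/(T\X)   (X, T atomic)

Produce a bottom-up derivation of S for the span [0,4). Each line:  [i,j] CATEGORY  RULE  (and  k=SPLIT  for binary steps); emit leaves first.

[0,4] S   >
  [0,2] S/PP   >B
    [0,1] "liked" : S/PP
    [1,2] "from" : PP/PP
  [2,4] PP   >
    [2,3] "in" : PP/NP
    [3,4] "saw" : NP

[0,1] S/PP  lex  "liked"
[1,2] PP/PP  lex  "from"
[0,2] S/PP  >B  k=1
[2,3] PP/NP  lex  "in"
[3,4] NP  lex  "saw"
[2,4] PP  >  k=3
[0,4] S  >  k=2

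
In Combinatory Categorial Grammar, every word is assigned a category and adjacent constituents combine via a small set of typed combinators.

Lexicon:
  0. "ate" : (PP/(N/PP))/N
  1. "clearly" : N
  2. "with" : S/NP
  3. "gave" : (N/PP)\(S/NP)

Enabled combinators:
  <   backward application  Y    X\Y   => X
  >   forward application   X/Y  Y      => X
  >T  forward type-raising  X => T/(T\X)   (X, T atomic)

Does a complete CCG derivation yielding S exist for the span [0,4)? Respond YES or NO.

NO

(PP/(N/PP))/N N S/NP (N/PP)\(S/NP)
CKY chart[0,4] = {N/(N\PP), NP/(NP\PP), PP, PP/(PP\PP), S/(S\PP)}; S ∉ chart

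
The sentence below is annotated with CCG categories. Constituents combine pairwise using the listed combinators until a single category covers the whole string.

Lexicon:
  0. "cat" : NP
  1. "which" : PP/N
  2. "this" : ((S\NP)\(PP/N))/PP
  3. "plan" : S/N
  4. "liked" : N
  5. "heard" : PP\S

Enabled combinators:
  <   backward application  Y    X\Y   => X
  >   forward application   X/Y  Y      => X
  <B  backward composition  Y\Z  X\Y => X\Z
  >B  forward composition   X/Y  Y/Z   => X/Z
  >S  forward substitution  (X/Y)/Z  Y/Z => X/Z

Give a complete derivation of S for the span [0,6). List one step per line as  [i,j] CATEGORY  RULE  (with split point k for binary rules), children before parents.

[0,6] S   <
  [0,1] "cat" : NP
  [1,6] S\NP   <
    [1,2] "which" : PP/N
    [2,6] (S\NP)\(PP/N)   >
      [2,3] "this" : ((S\NP)\(PP/N))/PP
      [3,6] PP   <
        [3,5] S   >
          [3,4] "plan" : S/N
          [4,5] "liked" : N
        [5,6] "heard" : PP\S

[0,1] NP  lex  "cat"
[1,2] PP/N  lex  "which"
[2,3] ((S\NP)\(PP/N))/PP  lex  "this"
[3,4] S/N  lex  "plan"
[4,5] N  lex  "liked"
[3,5] S  >  k=4
[5,6] PP\S  lex  "heard"
[3,6] PP  <  k=5
[2,6] (S\NP)\(PP/N)  >  k=3
[1,6] S\NP  <  k=2
[0,6] S  <  k=1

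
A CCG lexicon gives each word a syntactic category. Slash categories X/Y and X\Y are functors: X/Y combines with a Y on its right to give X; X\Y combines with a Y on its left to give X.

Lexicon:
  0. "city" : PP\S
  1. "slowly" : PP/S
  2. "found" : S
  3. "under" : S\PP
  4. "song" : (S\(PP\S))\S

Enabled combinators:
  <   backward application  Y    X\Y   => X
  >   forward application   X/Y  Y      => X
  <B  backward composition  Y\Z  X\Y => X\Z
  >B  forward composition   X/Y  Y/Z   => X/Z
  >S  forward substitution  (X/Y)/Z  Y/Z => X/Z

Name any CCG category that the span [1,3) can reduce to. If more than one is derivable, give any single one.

[0,5] S   <
  [0,1] "city" : PP\S
  [1,5] S\(PP\S)   <
    [1,4] S   <
      [1,3] PP   >
        [1,2] "slowly" : PP/S
        [2,3] "found" : S
      [3,4] "under" : S\PP
    [4,5] "song" : (S\(PP\S))\S

PP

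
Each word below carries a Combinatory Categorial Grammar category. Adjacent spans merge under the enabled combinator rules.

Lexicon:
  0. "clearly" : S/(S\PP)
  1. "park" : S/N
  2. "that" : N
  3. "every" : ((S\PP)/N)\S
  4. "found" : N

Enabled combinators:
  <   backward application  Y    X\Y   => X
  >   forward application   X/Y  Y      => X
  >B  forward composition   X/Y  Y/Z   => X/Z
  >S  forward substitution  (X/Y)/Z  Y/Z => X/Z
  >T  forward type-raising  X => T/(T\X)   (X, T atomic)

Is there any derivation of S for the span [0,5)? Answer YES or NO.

[0,5] S   >
  [0,1] "clearly" : S/(S\PP)
  [1,5] S\PP   >
    [1,4] (S\PP)/N   <
      [1,3] S   >
        [1,2] "park" : S/N
        [2,3] "that" : N
      [3,4] "every" : ((S\PP)/N)\S
    [4,5] "found" : N

YES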